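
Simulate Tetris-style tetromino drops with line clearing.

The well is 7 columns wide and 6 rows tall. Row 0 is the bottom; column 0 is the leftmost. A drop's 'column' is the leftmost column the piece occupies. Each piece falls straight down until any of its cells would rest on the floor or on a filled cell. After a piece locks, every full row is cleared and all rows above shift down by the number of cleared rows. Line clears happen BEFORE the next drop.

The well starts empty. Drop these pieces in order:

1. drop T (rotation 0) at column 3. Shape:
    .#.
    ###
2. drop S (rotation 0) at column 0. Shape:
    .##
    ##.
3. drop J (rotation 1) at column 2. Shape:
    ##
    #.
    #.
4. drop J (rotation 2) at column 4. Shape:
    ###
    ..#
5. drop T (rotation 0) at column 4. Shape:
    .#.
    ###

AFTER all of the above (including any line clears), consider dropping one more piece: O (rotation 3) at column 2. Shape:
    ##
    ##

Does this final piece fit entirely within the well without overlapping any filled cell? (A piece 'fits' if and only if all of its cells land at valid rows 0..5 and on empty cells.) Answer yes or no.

Answer: no

Derivation:
Drop 1: T rot0 at col 3 lands with bottom-row=0; cleared 0 line(s) (total 0); column heights now [0 0 0 1 2 1 0], max=2
Drop 2: S rot0 at col 0 lands with bottom-row=0; cleared 0 line(s) (total 0); column heights now [1 2 2 1 2 1 0], max=2
Drop 3: J rot1 at col 2 lands with bottom-row=2; cleared 0 line(s) (total 0); column heights now [1 2 5 5 2 1 0], max=5
Drop 4: J rot2 at col 4 lands with bottom-row=1; cleared 0 line(s) (total 0); column heights now [1 2 5 5 3 3 3], max=5
Drop 5: T rot0 at col 4 lands with bottom-row=3; cleared 0 line(s) (total 0); column heights now [1 2 5 5 4 5 4], max=5
Test piece O rot3 at col 2 (width 2): heights before test = [1 2 5 5 4 5 4]; fits = False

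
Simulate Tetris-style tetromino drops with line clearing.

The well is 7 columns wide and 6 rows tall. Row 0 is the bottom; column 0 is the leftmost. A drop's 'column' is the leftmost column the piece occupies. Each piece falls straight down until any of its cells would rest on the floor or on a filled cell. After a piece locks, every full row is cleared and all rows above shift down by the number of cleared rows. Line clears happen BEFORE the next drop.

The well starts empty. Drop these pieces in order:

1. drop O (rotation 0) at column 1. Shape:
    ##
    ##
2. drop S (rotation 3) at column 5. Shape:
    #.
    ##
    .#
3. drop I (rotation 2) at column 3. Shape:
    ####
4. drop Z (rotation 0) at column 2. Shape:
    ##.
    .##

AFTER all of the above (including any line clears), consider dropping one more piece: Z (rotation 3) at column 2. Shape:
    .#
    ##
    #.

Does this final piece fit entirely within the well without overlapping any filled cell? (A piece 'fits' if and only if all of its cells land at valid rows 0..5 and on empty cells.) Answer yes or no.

Answer: no

Derivation:
Drop 1: O rot0 at col 1 lands with bottom-row=0; cleared 0 line(s) (total 0); column heights now [0 2 2 0 0 0 0], max=2
Drop 2: S rot3 at col 5 lands with bottom-row=0; cleared 0 line(s) (total 0); column heights now [0 2 2 0 0 3 2], max=3
Drop 3: I rot2 at col 3 lands with bottom-row=3; cleared 0 line(s) (total 0); column heights now [0 2 2 4 4 4 4], max=4
Drop 4: Z rot0 at col 2 lands with bottom-row=4; cleared 0 line(s) (total 0); column heights now [0 2 6 6 5 4 4], max=6
Test piece Z rot3 at col 2 (width 2): heights before test = [0 2 6 6 5 4 4]; fits = False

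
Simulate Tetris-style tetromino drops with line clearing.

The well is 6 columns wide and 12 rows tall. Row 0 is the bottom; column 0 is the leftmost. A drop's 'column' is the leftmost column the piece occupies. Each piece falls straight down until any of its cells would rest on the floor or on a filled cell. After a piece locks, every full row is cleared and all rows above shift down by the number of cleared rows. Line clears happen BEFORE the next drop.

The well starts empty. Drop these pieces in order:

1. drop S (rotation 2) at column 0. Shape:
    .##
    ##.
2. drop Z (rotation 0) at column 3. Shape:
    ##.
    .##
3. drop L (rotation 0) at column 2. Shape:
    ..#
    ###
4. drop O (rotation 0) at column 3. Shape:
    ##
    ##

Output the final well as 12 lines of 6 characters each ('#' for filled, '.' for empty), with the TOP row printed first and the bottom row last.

Drop 1: S rot2 at col 0 lands with bottom-row=0; cleared 0 line(s) (total 0); column heights now [1 2 2 0 0 0], max=2
Drop 2: Z rot0 at col 3 lands with bottom-row=0; cleared 0 line(s) (total 0); column heights now [1 2 2 2 2 1], max=2
Drop 3: L rot0 at col 2 lands with bottom-row=2; cleared 0 line(s) (total 0); column heights now [1 2 3 3 4 1], max=4
Drop 4: O rot0 at col 3 lands with bottom-row=4; cleared 0 line(s) (total 0); column heights now [1 2 3 6 6 1], max=6

Answer: ......
......
......
......
......
......
...##.
...##.
....#.
..###.
.####.
##..##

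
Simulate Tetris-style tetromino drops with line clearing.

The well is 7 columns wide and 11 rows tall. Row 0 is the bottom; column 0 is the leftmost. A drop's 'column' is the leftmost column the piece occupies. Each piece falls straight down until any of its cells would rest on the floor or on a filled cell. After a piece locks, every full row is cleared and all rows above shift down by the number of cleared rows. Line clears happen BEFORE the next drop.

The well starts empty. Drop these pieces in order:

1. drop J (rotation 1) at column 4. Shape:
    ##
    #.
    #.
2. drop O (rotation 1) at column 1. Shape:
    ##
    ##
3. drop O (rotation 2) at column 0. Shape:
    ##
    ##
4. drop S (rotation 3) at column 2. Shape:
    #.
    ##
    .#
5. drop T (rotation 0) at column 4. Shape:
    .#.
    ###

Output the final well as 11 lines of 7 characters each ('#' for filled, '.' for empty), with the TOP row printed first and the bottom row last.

Answer: .......
.......
.......
.......
.......
.......
.....#.
###.###
######.
.####..
.##.#..

Derivation:
Drop 1: J rot1 at col 4 lands with bottom-row=0; cleared 0 line(s) (total 0); column heights now [0 0 0 0 3 3 0], max=3
Drop 2: O rot1 at col 1 lands with bottom-row=0; cleared 0 line(s) (total 0); column heights now [0 2 2 0 3 3 0], max=3
Drop 3: O rot2 at col 0 lands with bottom-row=2; cleared 0 line(s) (total 0); column heights now [4 4 2 0 3 3 0], max=4
Drop 4: S rot3 at col 2 lands with bottom-row=1; cleared 0 line(s) (total 0); column heights now [4 4 4 3 3 3 0], max=4
Drop 5: T rot0 at col 4 lands with bottom-row=3; cleared 0 line(s) (total 0); column heights now [4 4 4 3 4 5 4], max=5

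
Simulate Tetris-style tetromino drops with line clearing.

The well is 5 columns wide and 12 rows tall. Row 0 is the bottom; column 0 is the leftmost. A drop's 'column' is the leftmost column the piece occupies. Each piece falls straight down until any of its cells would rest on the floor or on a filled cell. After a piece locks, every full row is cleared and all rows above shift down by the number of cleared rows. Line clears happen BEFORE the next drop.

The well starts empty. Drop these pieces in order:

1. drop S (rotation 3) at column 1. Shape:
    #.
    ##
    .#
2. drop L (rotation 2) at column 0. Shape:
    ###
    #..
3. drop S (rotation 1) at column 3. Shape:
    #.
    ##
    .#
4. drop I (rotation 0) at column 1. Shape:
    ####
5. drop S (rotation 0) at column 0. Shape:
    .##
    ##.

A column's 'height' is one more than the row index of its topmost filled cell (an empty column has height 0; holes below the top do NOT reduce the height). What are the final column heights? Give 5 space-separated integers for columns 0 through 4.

Drop 1: S rot3 at col 1 lands with bottom-row=0; cleared 0 line(s) (total 0); column heights now [0 3 2 0 0], max=3
Drop 2: L rot2 at col 0 lands with bottom-row=2; cleared 0 line(s) (total 0); column heights now [4 4 4 0 0], max=4
Drop 3: S rot1 at col 3 lands with bottom-row=0; cleared 0 line(s) (total 0); column heights now [4 4 4 3 2], max=4
Drop 4: I rot0 at col 1 lands with bottom-row=4; cleared 0 line(s) (total 0); column heights now [4 5 5 5 5], max=5
Drop 5: S rot0 at col 0 lands with bottom-row=5; cleared 0 line(s) (total 0); column heights now [6 7 7 5 5], max=7

Answer: 6 7 7 5 5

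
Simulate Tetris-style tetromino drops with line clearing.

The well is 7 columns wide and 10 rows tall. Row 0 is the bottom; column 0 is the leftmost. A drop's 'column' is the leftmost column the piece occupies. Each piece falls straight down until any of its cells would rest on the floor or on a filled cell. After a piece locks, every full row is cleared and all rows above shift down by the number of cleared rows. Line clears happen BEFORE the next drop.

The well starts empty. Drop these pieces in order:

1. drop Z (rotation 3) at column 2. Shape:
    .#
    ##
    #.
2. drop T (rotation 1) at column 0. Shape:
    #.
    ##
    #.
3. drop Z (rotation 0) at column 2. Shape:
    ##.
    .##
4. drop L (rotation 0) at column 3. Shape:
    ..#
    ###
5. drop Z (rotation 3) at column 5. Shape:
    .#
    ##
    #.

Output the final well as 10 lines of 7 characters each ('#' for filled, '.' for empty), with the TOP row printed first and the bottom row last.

Drop 1: Z rot3 at col 2 lands with bottom-row=0; cleared 0 line(s) (total 0); column heights now [0 0 2 3 0 0 0], max=3
Drop 2: T rot1 at col 0 lands with bottom-row=0; cleared 0 line(s) (total 0); column heights now [3 2 2 3 0 0 0], max=3
Drop 3: Z rot0 at col 2 lands with bottom-row=3; cleared 0 line(s) (total 0); column heights now [3 2 5 5 4 0 0], max=5
Drop 4: L rot0 at col 3 lands with bottom-row=5; cleared 0 line(s) (total 0); column heights now [3 2 5 6 6 7 0], max=7
Drop 5: Z rot3 at col 5 lands with bottom-row=7; cleared 0 line(s) (total 0); column heights now [3 2 5 6 6 9 10], max=10

Answer: ......#
.....##
.....#.
.....#.
...###.
..##...
...##..
#..#...
####...
#.#....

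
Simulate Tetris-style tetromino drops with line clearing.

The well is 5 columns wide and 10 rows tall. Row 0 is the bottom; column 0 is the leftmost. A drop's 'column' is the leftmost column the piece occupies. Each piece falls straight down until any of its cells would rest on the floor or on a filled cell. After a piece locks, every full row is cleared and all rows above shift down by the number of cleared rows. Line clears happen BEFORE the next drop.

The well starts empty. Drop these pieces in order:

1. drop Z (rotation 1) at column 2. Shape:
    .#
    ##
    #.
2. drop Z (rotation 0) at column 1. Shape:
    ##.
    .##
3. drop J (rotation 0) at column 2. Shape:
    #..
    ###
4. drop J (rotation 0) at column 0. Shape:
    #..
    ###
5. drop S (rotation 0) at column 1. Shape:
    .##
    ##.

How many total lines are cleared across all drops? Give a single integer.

Drop 1: Z rot1 at col 2 lands with bottom-row=0; cleared 0 line(s) (total 0); column heights now [0 0 2 3 0], max=3
Drop 2: Z rot0 at col 1 lands with bottom-row=3; cleared 0 line(s) (total 0); column heights now [0 5 5 4 0], max=5
Drop 3: J rot0 at col 2 lands with bottom-row=5; cleared 0 line(s) (total 0); column heights now [0 5 7 6 6], max=7
Drop 4: J rot0 at col 0 lands with bottom-row=7; cleared 0 line(s) (total 0); column heights now [9 8 8 6 6], max=9
Drop 5: S rot0 at col 1 lands with bottom-row=8; cleared 0 line(s) (total 0); column heights now [9 9 10 10 6], max=10

Answer: 0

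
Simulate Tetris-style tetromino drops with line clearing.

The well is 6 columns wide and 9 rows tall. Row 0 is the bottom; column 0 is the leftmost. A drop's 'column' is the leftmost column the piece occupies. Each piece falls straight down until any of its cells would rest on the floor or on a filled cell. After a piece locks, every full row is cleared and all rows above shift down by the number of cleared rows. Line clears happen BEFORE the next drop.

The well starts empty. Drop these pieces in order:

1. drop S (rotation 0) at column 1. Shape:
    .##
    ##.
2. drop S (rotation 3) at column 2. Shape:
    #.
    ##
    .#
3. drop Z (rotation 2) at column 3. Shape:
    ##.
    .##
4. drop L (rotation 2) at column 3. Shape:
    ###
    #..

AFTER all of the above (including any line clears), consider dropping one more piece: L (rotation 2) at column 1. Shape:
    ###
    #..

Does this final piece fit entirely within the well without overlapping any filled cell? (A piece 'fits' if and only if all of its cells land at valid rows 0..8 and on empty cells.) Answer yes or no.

Drop 1: S rot0 at col 1 lands with bottom-row=0; cleared 0 line(s) (total 0); column heights now [0 1 2 2 0 0], max=2
Drop 2: S rot3 at col 2 lands with bottom-row=2; cleared 0 line(s) (total 0); column heights now [0 1 5 4 0 0], max=5
Drop 3: Z rot2 at col 3 lands with bottom-row=3; cleared 0 line(s) (total 0); column heights now [0 1 5 5 5 4], max=5
Drop 4: L rot2 at col 3 lands with bottom-row=5; cleared 0 line(s) (total 0); column heights now [0 1 5 7 7 7], max=7
Test piece L rot2 at col 1 (width 3): heights before test = [0 1 5 7 7 7]; fits = True

Answer: yes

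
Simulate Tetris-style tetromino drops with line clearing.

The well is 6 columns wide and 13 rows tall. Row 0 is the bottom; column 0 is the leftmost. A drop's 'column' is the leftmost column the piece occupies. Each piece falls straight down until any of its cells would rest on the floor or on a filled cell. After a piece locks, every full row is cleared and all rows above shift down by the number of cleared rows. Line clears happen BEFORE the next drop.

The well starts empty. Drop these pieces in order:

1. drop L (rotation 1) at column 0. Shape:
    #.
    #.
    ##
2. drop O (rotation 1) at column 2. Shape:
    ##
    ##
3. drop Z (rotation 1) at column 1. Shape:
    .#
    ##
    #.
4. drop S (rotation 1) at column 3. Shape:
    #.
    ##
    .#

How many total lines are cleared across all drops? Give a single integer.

Answer: 0

Derivation:
Drop 1: L rot1 at col 0 lands with bottom-row=0; cleared 0 line(s) (total 0); column heights now [3 1 0 0 0 0], max=3
Drop 2: O rot1 at col 2 lands with bottom-row=0; cleared 0 line(s) (total 0); column heights now [3 1 2 2 0 0], max=3
Drop 3: Z rot1 at col 1 lands with bottom-row=1; cleared 0 line(s) (total 0); column heights now [3 3 4 2 0 0], max=4
Drop 4: S rot1 at col 3 lands with bottom-row=1; cleared 0 line(s) (total 0); column heights now [3 3 4 4 3 0], max=4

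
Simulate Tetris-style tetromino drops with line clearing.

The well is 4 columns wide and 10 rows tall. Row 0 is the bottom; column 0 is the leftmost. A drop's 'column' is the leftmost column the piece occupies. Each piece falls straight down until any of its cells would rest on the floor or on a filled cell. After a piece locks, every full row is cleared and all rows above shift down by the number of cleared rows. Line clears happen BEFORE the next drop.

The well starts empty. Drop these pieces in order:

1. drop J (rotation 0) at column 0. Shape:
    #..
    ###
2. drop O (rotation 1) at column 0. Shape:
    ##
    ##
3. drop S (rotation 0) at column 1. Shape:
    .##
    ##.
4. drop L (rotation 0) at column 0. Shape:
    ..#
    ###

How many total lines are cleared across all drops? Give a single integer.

Drop 1: J rot0 at col 0 lands with bottom-row=0; cleared 0 line(s) (total 0); column heights now [2 1 1 0], max=2
Drop 2: O rot1 at col 0 lands with bottom-row=2; cleared 0 line(s) (total 0); column heights now [4 4 1 0], max=4
Drop 3: S rot0 at col 1 lands with bottom-row=4; cleared 0 line(s) (total 0); column heights now [4 5 6 6], max=6
Drop 4: L rot0 at col 0 lands with bottom-row=6; cleared 0 line(s) (total 0); column heights now [7 7 8 6], max=8

Answer: 0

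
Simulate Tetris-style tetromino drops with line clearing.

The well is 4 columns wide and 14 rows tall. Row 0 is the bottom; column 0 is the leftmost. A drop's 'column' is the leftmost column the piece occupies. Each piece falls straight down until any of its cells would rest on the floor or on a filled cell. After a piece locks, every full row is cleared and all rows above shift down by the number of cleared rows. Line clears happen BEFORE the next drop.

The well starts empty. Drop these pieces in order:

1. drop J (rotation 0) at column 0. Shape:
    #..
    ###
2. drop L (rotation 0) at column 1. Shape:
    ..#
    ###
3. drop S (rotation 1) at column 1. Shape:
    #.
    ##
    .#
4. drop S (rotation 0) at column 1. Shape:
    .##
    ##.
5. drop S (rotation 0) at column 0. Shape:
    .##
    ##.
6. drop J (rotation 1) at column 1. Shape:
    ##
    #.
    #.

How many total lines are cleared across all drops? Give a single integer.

Drop 1: J rot0 at col 0 lands with bottom-row=0; cleared 0 line(s) (total 0); column heights now [2 1 1 0], max=2
Drop 2: L rot0 at col 1 lands with bottom-row=1; cleared 1 line(s) (total 1); column heights now [1 1 1 2], max=2
Drop 3: S rot1 at col 1 lands with bottom-row=1; cleared 0 line(s) (total 1); column heights now [1 4 3 2], max=4
Drop 4: S rot0 at col 1 lands with bottom-row=4; cleared 0 line(s) (total 1); column heights now [1 5 6 6], max=6
Drop 5: S rot0 at col 0 lands with bottom-row=5; cleared 1 line(s) (total 2); column heights now [1 6 6 2], max=6
Drop 6: J rot1 at col 1 lands with bottom-row=6; cleared 0 line(s) (total 2); column heights now [1 9 9 2], max=9

Answer: 2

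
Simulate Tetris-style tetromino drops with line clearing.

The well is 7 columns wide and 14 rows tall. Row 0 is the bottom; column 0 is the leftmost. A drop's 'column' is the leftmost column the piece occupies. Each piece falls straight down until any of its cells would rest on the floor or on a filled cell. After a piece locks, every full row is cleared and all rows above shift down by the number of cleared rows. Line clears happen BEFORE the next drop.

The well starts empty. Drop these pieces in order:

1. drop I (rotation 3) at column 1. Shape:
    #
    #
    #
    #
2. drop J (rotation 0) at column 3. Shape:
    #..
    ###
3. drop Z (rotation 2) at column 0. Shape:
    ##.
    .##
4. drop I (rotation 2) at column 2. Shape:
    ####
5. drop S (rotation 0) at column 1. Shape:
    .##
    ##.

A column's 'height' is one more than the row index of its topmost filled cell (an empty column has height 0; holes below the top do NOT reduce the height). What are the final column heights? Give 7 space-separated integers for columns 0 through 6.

Drop 1: I rot3 at col 1 lands with bottom-row=0; cleared 0 line(s) (total 0); column heights now [0 4 0 0 0 0 0], max=4
Drop 2: J rot0 at col 3 lands with bottom-row=0; cleared 0 line(s) (total 0); column heights now [0 4 0 2 1 1 0], max=4
Drop 3: Z rot2 at col 0 lands with bottom-row=4; cleared 0 line(s) (total 0); column heights now [6 6 5 2 1 1 0], max=6
Drop 4: I rot2 at col 2 lands with bottom-row=5; cleared 0 line(s) (total 0); column heights now [6 6 6 6 6 6 0], max=6
Drop 5: S rot0 at col 1 lands with bottom-row=6; cleared 0 line(s) (total 0); column heights now [6 7 8 8 6 6 0], max=8

Answer: 6 7 8 8 6 6 0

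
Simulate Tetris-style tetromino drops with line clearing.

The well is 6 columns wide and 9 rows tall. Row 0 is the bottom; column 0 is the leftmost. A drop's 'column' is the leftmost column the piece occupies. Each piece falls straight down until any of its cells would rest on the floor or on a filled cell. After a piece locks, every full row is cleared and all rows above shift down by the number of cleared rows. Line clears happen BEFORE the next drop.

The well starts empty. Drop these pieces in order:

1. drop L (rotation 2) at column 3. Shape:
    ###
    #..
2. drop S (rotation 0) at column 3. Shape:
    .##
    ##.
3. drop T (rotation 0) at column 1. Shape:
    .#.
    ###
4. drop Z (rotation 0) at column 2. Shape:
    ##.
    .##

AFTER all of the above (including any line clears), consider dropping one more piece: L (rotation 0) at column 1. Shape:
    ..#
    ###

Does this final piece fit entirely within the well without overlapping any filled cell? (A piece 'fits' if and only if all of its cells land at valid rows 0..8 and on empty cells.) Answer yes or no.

Drop 1: L rot2 at col 3 lands with bottom-row=0; cleared 0 line(s) (total 0); column heights now [0 0 0 2 2 2], max=2
Drop 2: S rot0 at col 3 lands with bottom-row=2; cleared 0 line(s) (total 0); column heights now [0 0 0 3 4 4], max=4
Drop 3: T rot0 at col 1 lands with bottom-row=3; cleared 0 line(s) (total 0); column heights now [0 4 5 4 4 4], max=5
Drop 4: Z rot0 at col 2 lands with bottom-row=4; cleared 0 line(s) (total 0); column heights now [0 4 6 6 5 4], max=6
Test piece L rot0 at col 1 (width 3): heights before test = [0 4 6 6 5 4]; fits = True

Answer: yes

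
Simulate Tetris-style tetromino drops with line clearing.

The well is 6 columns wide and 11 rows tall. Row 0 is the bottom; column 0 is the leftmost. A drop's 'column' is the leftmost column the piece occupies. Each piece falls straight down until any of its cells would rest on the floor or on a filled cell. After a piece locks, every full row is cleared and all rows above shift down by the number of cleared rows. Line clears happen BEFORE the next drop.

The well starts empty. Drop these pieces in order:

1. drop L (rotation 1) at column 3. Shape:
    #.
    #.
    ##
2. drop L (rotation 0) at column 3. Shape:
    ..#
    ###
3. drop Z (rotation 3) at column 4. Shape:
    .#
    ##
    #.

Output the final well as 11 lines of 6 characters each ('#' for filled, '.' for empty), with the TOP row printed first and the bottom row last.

Answer: ......
......
......
......
.....#
....##
....##
...###
...#..
...#..
...##.

Derivation:
Drop 1: L rot1 at col 3 lands with bottom-row=0; cleared 0 line(s) (total 0); column heights now [0 0 0 3 1 0], max=3
Drop 2: L rot0 at col 3 lands with bottom-row=3; cleared 0 line(s) (total 0); column heights now [0 0 0 4 4 5], max=5
Drop 3: Z rot3 at col 4 lands with bottom-row=4; cleared 0 line(s) (total 0); column heights now [0 0 0 4 6 7], max=7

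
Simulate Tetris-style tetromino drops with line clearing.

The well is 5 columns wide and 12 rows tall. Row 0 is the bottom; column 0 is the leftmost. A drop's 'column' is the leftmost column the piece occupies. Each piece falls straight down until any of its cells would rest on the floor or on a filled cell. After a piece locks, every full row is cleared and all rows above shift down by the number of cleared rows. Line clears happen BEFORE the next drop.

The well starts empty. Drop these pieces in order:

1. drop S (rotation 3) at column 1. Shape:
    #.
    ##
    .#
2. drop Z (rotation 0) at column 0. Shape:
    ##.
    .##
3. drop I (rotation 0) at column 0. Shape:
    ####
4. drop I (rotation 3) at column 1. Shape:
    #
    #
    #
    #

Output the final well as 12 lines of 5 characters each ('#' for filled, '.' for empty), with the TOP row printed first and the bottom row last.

Answer: .....
.....
.#...
.#...
.#...
.#...
####.
##...
.##..
.#...
.##..
..#..

Derivation:
Drop 1: S rot3 at col 1 lands with bottom-row=0; cleared 0 line(s) (total 0); column heights now [0 3 2 0 0], max=3
Drop 2: Z rot0 at col 0 lands with bottom-row=3; cleared 0 line(s) (total 0); column heights now [5 5 4 0 0], max=5
Drop 3: I rot0 at col 0 lands with bottom-row=5; cleared 0 line(s) (total 0); column heights now [6 6 6 6 0], max=6
Drop 4: I rot3 at col 1 lands with bottom-row=6; cleared 0 line(s) (total 0); column heights now [6 10 6 6 0], max=10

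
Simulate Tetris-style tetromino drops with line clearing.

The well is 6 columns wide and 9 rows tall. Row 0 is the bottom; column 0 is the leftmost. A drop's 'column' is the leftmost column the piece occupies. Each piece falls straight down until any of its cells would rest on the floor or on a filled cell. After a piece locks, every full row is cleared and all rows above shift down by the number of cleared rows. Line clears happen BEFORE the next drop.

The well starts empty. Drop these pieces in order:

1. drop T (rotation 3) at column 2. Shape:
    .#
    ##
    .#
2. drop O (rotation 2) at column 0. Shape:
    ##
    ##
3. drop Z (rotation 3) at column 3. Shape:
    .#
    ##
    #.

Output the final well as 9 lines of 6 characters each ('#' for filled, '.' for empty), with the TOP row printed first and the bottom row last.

Answer: ......
......
......
....#.
...##.
...#..
...#..
####..
##.#..

Derivation:
Drop 1: T rot3 at col 2 lands with bottom-row=0; cleared 0 line(s) (total 0); column heights now [0 0 2 3 0 0], max=3
Drop 2: O rot2 at col 0 lands with bottom-row=0; cleared 0 line(s) (total 0); column heights now [2 2 2 3 0 0], max=3
Drop 3: Z rot3 at col 3 lands with bottom-row=3; cleared 0 line(s) (total 0); column heights now [2 2 2 5 6 0], max=6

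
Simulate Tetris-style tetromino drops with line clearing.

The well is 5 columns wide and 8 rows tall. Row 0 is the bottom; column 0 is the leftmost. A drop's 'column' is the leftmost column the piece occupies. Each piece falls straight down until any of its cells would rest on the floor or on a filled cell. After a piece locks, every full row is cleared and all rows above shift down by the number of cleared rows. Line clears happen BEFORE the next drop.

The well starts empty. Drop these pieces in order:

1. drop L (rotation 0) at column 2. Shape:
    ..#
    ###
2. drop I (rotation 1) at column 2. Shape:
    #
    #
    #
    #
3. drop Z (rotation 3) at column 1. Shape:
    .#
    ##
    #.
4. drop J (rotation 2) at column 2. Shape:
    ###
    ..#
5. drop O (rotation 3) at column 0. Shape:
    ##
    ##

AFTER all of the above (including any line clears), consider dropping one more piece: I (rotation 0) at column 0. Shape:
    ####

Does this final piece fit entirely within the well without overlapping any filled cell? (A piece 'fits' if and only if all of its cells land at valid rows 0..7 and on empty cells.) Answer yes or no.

Drop 1: L rot0 at col 2 lands with bottom-row=0; cleared 0 line(s) (total 0); column heights now [0 0 1 1 2], max=2
Drop 2: I rot1 at col 2 lands with bottom-row=1; cleared 0 line(s) (total 0); column heights now [0 0 5 1 2], max=5
Drop 3: Z rot3 at col 1 lands with bottom-row=4; cleared 0 line(s) (total 0); column heights now [0 6 7 1 2], max=7
Drop 4: J rot2 at col 2 lands with bottom-row=6; cleared 0 line(s) (total 0); column heights now [0 6 8 8 8], max=8
Drop 5: O rot3 at col 0 lands with bottom-row=6; cleared 1 line(s) (total 1); column heights now [7 7 7 1 7], max=7
Test piece I rot0 at col 0 (width 4): heights before test = [7 7 7 1 7]; fits = True

Answer: yes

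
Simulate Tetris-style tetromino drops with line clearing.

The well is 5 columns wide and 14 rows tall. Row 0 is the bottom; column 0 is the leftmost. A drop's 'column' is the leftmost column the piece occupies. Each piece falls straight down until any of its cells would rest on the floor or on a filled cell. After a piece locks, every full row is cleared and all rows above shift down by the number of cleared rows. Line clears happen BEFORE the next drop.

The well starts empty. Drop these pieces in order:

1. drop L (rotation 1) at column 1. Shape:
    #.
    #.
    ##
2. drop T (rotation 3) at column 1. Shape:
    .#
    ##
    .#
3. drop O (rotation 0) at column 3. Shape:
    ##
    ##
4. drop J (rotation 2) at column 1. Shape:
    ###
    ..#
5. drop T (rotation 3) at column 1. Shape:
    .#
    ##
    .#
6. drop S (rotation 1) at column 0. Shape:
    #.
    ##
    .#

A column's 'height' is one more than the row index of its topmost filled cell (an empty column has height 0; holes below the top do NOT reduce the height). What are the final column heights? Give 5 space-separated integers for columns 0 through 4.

Drop 1: L rot1 at col 1 lands with bottom-row=0; cleared 0 line(s) (total 0); column heights now [0 3 1 0 0], max=3
Drop 2: T rot3 at col 1 lands with bottom-row=2; cleared 0 line(s) (total 0); column heights now [0 4 5 0 0], max=5
Drop 3: O rot0 at col 3 lands with bottom-row=0; cleared 0 line(s) (total 0); column heights now [0 4 5 2 2], max=5
Drop 4: J rot2 at col 1 lands with bottom-row=4; cleared 0 line(s) (total 0); column heights now [0 6 6 6 2], max=6
Drop 5: T rot3 at col 1 lands with bottom-row=6; cleared 0 line(s) (total 0); column heights now [0 8 9 6 2], max=9
Drop 6: S rot1 at col 0 lands with bottom-row=8; cleared 0 line(s) (total 0); column heights now [11 10 9 6 2], max=11

Answer: 11 10 9 6 2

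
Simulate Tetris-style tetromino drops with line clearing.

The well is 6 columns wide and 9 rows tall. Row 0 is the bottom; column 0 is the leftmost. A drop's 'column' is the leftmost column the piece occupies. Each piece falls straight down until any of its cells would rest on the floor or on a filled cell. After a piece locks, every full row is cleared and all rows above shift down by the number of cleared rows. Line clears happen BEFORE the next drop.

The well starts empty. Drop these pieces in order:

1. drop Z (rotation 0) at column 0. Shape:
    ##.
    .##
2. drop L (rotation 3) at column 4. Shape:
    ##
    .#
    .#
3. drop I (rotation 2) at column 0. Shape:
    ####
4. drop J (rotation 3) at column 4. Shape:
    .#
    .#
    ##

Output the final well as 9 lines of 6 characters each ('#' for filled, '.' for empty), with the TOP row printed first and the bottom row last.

Drop 1: Z rot0 at col 0 lands with bottom-row=0; cleared 0 line(s) (total 0); column heights now [2 2 1 0 0 0], max=2
Drop 2: L rot3 at col 4 lands with bottom-row=0; cleared 0 line(s) (total 0); column heights now [2 2 1 0 3 3], max=3
Drop 3: I rot2 at col 0 lands with bottom-row=2; cleared 1 line(s) (total 1); column heights now [2 2 1 0 0 2], max=2
Drop 4: J rot3 at col 4 lands with bottom-row=2; cleared 0 line(s) (total 1); column heights now [2 2 1 0 3 5], max=5

Answer: ......
......
......
......
.....#
.....#
....##
##...#
.##..#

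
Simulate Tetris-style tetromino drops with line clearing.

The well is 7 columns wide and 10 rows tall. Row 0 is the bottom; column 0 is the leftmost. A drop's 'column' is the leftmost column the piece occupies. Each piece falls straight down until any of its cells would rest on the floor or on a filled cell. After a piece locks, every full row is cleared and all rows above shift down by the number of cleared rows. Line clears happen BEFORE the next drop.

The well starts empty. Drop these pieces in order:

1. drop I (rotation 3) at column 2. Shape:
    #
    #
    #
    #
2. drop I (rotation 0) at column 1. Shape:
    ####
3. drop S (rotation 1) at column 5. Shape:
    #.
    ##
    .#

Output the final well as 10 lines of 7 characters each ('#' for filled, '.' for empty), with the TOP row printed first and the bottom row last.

Answer: .......
.......
.......
.......
.......
.####..
..#....
..#..#.
..#..##
..#...#

Derivation:
Drop 1: I rot3 at col 2 lands with bottom-row=0; cleared 0 line(s) (total 0); column heights now [0 0 4 0 0 0 0], max=4
Drop 2: I rot0 at col 1 lands with bottom-row=4; cleared 0 line(s) (total 0); column heights now [0 5 5 5 5 0 0], max=5
Drop 3: S rot1 at col 5 lands with bottom-row=0; cleared 0 line(s) (total 0); column heights now [0 5 5 5 5 3 2], max=5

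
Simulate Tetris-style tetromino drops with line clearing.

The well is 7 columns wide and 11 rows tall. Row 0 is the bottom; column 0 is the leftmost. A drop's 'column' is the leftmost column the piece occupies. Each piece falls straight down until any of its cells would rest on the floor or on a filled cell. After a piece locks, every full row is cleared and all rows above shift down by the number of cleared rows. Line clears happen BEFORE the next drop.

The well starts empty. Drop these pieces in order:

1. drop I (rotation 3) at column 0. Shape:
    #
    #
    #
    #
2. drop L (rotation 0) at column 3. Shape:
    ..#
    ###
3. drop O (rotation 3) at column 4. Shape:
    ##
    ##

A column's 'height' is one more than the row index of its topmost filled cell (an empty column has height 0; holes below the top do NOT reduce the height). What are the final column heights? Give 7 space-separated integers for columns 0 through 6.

Answer: 4 0 0 1 4 4 0

Derivation:
Drop 1: I rot3 at col 0 lands with bottom-row=0; cleared 0 line(s) (total 0); column heights now [4 0 0 0 0 0 0], max=4
Drop 2: L rot0 at col 3 lands with bottom-row=0; cleared 0 line(s) (total 0); column heights now [4 0 0 1 1 2 0], max=4
Drop 3: O rot3 at col 4 lands with bottom-row=2; cleared 0 line(s) (total 0); column heights now [4 0 0 1 4 4 0], max=4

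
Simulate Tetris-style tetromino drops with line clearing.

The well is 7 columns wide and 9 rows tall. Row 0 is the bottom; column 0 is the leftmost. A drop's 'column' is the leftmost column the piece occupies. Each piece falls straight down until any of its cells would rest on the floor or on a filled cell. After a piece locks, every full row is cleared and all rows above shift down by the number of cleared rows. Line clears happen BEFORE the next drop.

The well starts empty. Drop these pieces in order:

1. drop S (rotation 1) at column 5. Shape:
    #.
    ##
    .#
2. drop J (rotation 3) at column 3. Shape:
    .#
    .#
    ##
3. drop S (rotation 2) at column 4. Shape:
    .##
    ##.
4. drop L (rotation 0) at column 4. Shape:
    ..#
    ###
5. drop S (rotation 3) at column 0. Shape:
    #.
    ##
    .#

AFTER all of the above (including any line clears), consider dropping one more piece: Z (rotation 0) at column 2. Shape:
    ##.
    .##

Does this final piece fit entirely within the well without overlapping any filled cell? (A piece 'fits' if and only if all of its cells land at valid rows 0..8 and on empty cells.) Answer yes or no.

Answer: yes

Derivation:
Drop 1: S rot1 at col 5 lands with bottom-row=0; cleared 0 line(s) (total 0); column heights now [0 0 0 0 0 3 2], max=3
Drop 2: J rot3 at col 3 lands with bottom-row=0; cleared 0 line(s) (total 0); column heights now [0 0 0 1 3 3 2], max=3
Drop 3: S rot2 at col 4 lands with bottom-row=3; cleared 0 line(s) (total 0); column heights now [0 0 0 1 4 5 5], max=5
Drop 4: L rot0 at col 4 lands with bottom-row=5; cleared 0 line(s) (total 0); column heights now [0 0 0 1 6 6 7], max=7
Drop 5: S rot3 at col 0 lands with bottom-row=0; cleared 0 line(s) (total 0); column heights now [3 2 0 1 6 6 7], max=7
Test piece Z rot0 at col 2 (width 3): heights before test = [3 2 0 1 6 6 7]; fits = True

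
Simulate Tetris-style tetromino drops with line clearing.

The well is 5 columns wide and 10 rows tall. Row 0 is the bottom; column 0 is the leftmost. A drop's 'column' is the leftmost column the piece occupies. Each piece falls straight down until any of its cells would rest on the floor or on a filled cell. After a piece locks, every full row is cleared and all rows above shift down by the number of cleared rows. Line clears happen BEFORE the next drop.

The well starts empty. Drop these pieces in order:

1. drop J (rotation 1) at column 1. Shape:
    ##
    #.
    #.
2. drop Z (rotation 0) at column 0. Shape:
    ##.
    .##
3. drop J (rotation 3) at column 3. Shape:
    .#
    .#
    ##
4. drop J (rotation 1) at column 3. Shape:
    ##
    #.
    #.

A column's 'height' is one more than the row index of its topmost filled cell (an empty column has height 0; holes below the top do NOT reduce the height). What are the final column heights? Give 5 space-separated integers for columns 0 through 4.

Answer: 5 5 4 4 4

Derivation:
Drop 1: J rot1 at col 1 lands with bottom-row=0; cleared 0 line(s) (total 0); column heights now [0 3 3 0 0], max=3
Drop 2: Z rot0 at col 0 lands with bottom-row=3; cleared 0 line(s) (total 0); column heights now [5 5 4 0 0], max=5
Drop 3: J rot3 at col 3 lands with bottom-row=0; cleared 0 line(s) (total 0); column heights now [5 5 4 1 3], max=5
Drop 4: J rot1 at col 3 lands with bottom-row=1; cleared 0 line(s) (total 0); column heights now [5 5 4 4 4], max=5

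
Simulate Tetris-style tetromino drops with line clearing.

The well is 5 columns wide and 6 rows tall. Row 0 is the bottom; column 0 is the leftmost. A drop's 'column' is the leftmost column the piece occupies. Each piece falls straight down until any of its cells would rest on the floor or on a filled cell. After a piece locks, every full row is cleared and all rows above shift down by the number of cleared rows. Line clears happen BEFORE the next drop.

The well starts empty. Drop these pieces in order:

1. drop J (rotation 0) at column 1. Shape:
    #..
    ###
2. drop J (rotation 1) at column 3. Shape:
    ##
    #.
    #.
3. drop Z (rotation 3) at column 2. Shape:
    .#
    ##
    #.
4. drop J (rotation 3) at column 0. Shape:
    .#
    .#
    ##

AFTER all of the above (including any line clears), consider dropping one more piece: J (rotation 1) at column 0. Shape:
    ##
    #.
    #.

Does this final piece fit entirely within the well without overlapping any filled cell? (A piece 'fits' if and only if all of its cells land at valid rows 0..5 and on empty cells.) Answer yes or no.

Drop 1: J rot0 at col 1 lands with bottom-row=0; cleared 0 line(s) (total 0); column heights now [0 2 1 1 0], max=2
Drop 2: J rot1 at col 3 lands with bottom-row=1; cleared 0 line(s) (total 0); column heights now [0 2 1 4 4], max=4
Drop 3: Z rot3 at col 2 lands with bottom-row=3; cleared 0 line(s) (total 0); column heights now [0 2 5 6 4], max=6
Drop 4: J rot3 at col 0 lands with bottom-row=2; cleared 0 line(s) (total 0); column heights now [3 5 5 6 4], max=6
Test piece J rot1 at col 0 (width 2): heights before test = [3 5 5 6 4]; fits = True

Answer: yes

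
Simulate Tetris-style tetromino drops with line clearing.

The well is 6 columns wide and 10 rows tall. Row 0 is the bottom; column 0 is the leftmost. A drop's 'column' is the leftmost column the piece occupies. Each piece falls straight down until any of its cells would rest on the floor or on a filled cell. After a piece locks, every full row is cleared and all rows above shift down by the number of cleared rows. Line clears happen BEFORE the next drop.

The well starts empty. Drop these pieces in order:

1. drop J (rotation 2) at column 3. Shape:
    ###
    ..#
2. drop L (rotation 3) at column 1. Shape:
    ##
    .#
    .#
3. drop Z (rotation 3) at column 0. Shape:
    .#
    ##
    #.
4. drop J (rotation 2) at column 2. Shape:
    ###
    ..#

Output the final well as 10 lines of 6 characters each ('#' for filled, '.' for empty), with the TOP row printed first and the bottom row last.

Drop 1: J rot2 at col 3 lands with bottom-row=0; cleared 0 line(s) (total 0); column heights now [0 0 0 2 2 2], max=2
Drop 2: L rot3 at col 1 lands with bottom-row=0; cleared 0 line(s) (total 0); column heights now [0 3 3 2 2 2], max=3
Drop 3: Z rot3 at col 0 lands with bottom-row=2; cleared 0 line(s) (total 0); column heights now [4 5 3 2 2 2], max=5
Drop 4: J rot2 at col 2 lands with bottom-row=2; cleared 0 line(s) (total 0); column heights now [4 5 4 4 4 2], max=5

Answer: ......
......
......
......
......
.#....
#####.
###.#.
..####
..#..#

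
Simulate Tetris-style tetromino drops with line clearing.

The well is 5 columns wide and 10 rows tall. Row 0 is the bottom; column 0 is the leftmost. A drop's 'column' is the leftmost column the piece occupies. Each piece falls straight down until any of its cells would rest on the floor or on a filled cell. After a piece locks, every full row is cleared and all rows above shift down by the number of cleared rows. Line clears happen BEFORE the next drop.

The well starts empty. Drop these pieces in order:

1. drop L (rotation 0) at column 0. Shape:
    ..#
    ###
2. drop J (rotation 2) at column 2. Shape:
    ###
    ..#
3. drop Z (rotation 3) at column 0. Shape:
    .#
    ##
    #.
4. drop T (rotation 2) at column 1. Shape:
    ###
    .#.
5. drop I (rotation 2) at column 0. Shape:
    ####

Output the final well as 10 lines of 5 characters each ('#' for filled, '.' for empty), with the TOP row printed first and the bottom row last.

Drop 1: L rot0 at col 0 lands with bottom-row=0; cleared 0 line(s) (total 0); column heights now [1 1 2 0 0], max=2
Drop 2: J rot2 at col 2 lands with bottom-row=1; cleared 0 line(s) (total 0); column heights now [1 1 3 3 3], max=3
Drop 3: Z rot3 at col 0 lands with bottom-row=1; cleared 1 line(s) (total 1); column heights now [2 3 2 0 2], max=3
Drop 4: T rot2 at col 1 lands with bottom-row=2; cleared 0 line(s) (total 1); column heights now [2 4 4 4 2], max=4
Drop 5: I rot2 at col 0 lands with bottom-row=4; cleared 0 line(s) (total 1); column heights now [5 5 5 5 2], max=5

Answer: .....
.....
.....
.....
.....
####.
.###.
.##..
#.#.#
###..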